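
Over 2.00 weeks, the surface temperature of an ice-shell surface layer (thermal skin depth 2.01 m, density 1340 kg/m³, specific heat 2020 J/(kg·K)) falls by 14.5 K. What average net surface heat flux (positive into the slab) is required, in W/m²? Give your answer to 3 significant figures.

Areal heat capacity C = ρ c_p D = 1340 × 2020 × 2.01 = 5.44×10^6 J m⁻² K⁻¹.
Required heat per unit area: Q = C ΔT = 5.44×10^6 × -14.5 = -7.89×10^7 J/m².
Flux F = Q / Δt = -7.89×10^7 / 1.21×10^6 s = -65.2 W/m².

-65.2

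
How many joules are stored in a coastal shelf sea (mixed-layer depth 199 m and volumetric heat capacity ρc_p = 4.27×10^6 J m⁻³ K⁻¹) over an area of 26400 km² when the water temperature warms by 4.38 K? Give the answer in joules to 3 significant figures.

Areal heat capacity C = ρc_p × D = 4.27×10^6 × 199 = 8.50×10^8 J m⁻² K⁻¹.
Heat per unit area: q = C ΔT = 8.50×10^8 × 4.38 = 3.72×10^9 J/m².
Total heat: Q = q × A = 3.72×10^9 × (26400 × 10⁶ m²) = 9.83×10^19 J.

9.83×10^19 J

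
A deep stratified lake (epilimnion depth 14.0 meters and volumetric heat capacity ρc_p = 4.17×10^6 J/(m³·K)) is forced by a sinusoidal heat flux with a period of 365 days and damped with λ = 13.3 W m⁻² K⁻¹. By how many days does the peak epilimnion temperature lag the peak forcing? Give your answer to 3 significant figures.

Areal heat capacity C = ρc_p × D = 4.17×10^6 × 14.0 = 5.84×10^7 J m⁻² K⁻¹.
ω = 2π / 3.15×10^7 s = 1.99×10^-7 s⁻¹.
Phase lag φ = arctan(Cω/λ) = arctan(11.6/13.3) = 0.719 rad.
Time lag = φ / ω = 0.719 / 1.99×10^-7 = 3.61×10^6 s = 41.7 days.

41.7 days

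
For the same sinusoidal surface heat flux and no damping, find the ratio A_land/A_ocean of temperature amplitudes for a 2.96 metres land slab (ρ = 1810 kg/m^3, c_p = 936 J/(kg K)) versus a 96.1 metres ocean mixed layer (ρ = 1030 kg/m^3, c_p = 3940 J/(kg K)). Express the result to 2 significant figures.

78

C_ocean = 1030 × 3940 × 96.1 = 3.90×10^8 J/(m²·K).
C_land = 1810 × 936 × 2.96 = 5.01×10^6 J/(m²·K).
Undamped amplitude ∝ 1/C, so A_land/A_ocean = C_ocean/C_land = 77.8.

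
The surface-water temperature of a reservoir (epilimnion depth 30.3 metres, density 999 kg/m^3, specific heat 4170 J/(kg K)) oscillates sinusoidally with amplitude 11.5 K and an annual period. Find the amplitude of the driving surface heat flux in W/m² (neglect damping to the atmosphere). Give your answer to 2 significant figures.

Areal heat capacity C = ρ c_p D = 999 × 4170 × 30.3 = 1.26×10^8 J m⁻² K⁻¹.
ω = 2π / 3.15×10^7 s = 1.99×10^-7 s⁻¹.
Cω = 1.26×10^8 × 1.99×10^-7 = 25.1 W/(m²·K).
F₀ = A × Cω = 11.5 × 25.1 = 289 W/m².

290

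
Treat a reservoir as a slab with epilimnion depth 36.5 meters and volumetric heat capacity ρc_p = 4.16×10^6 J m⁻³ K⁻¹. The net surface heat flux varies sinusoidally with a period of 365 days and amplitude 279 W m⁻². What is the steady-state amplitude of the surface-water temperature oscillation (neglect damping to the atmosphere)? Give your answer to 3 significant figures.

9.22 K

Areal heat capacity C = ρc_p × D = 4.16×10^6 × 36.5 = 1.52×10^8 J m⁻² K⁻¹.
Angular frequency ω = 2π / T = 2π / 3.15×10^7 s = 1.99×10^-7 s⁻¹.
Cω = 1.52×10^8 × 1.99×10^-7 = 30.3 W/(m²·K).
Amplitude A = F₀ / (Cω) = 279 / 30.3 = 9.22 K.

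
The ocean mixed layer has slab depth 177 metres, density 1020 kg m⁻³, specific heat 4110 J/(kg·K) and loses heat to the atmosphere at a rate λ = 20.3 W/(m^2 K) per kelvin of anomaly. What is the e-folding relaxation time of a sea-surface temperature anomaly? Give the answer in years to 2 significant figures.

Areal heat capacity C = ρ c_p D = 1020 × 4110 × 177 = 7.42×10^8 J m⁻² K⁻¹.
Relaxation time τ = C / λ = 7.42×10^8 / 20.3 = 3.66×10^7 s.
In years: 3.66×10^7 s / (3.156×10^7 s/year) = 1.16 years.

1.2 years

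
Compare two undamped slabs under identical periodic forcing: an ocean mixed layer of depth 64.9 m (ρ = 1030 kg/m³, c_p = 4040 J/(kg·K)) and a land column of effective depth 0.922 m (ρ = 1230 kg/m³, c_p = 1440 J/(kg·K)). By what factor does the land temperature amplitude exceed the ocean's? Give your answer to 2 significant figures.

C_ocean = 1030 × 4040 × 64.9 = 2.70×10^8 J/(m²·K).
C_land = 1230 × 1440 × 0.922 = 1.63×10^6 J/(m²·K).
Undamped amplitude ∝ 1/C, so A_land/A_ocean = C_ocean/C_land = 165.

170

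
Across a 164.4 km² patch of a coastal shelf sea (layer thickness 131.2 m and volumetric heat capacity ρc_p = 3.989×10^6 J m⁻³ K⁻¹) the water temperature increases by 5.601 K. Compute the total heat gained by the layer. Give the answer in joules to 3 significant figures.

Areal heat capacity C = ρc_p × D = 3.989×10^6 × 131.2 = 5.23×10^8 J/(m²·K).
Heat per unit area: q = C ΔT = 5.23×10^8 × 5.601 = 2.93×10^9 J/m².
Total heat: Q = q × A = 2.93×10^9 × (164.4 × 10⁶ m²) = 4.82×10^17 J.

4.82×10^17 J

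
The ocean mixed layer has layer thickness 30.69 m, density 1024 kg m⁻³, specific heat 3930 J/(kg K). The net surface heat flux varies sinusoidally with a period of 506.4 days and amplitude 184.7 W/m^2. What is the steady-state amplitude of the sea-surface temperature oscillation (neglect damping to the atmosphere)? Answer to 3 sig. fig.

Areal heat capacity C = ρ c_p D = 1024 × 3930 × 30.69 = 1.24×10^8 J/(m²·K).
Angular frequency ω = 2π / T = 2π / 4.38×10^7 s = 1.44×10^-7 s⁻¹.
Cω = 1.24×10^8 × 1.44×10^-7 = 17.7 W/(m²·K).
Amplitude A = F₀ / (Cω) = 184.7 / 17.7 = 10.4 K.

10.4 K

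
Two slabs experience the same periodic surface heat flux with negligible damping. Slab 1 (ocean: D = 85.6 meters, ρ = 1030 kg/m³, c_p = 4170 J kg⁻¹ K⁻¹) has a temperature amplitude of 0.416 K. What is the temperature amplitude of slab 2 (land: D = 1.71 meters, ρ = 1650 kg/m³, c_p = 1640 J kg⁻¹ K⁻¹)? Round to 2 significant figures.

33 K

C_ocean = 3.68×10^8 J/(m²·K); C_land = 4.63×10^6 J/(m²·K).
A ∝ 1/C ⇒ A_land = A_ocean × C_ocean/C_land = 0.416 × 79.5 = 33.1 K.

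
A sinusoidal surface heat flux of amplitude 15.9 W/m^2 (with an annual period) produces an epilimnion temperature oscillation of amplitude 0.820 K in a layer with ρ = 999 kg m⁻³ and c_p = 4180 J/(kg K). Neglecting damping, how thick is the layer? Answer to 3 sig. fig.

ω = 2π / 3.15×10^7 s = 1.99×10^-7 s⁻¹.
Required C = F₀ / (A ω) = 15.9 / (0.820 × 1.99×10^-7) = 9.73×10^7 J/(m²·K).
D = C / (ρ c_p) = 9.73×10^7 / (999 × 4180) = 23.3 m.

23.3 m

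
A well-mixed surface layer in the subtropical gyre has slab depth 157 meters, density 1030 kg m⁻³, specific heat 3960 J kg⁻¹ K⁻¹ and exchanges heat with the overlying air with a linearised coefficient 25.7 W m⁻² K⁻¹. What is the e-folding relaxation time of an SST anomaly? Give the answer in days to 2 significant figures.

290 days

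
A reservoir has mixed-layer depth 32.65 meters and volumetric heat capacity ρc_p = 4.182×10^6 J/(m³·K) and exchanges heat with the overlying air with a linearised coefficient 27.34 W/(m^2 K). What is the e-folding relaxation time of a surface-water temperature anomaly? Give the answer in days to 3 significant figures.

57.8 days

Areal heat capacity C = ρc_p × D = 4.182×10^6 × 32.65 = 1.37×10^8 J/(m^2 K).
Relaxation time τ = C / λ = 1.37×10^8 / 27.34 = 4.99×10^6 s.
In days: 4.99×10^6 s / (86400 s/day) = 57.8 days.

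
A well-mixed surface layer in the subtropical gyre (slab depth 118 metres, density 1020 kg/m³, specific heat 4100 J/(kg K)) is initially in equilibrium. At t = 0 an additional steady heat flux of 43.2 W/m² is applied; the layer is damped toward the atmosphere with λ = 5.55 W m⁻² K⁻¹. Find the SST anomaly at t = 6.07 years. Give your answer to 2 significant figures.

6.9 K

Areal heat capacity C = ρ c_p D = 1020 × 4100 × 118 = 4.93×10^8 J/(m^2 K).
τ = C / λ = 4.93×10^8 / 5.55 = 8.89×10^7 s.
Equilibrium anomaly ΔT_eq = F / λ = 43.2 / 5.55 = 7.78 K.
t = 6.07 years = 1.92×10^8 s, so t/τ = 2.15.
ΔT(t) = ΔT_eq (1 − e^(−t/τ)) = 7.78 × (1 − e^−2.15) = 6.88 K.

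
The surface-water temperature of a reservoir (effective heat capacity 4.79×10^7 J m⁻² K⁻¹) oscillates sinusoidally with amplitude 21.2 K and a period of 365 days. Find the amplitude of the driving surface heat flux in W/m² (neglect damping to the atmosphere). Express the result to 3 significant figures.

202

Areal heat capacity C = 4.79×10^7 J m⁻² K⁻¹ (given).
ω = 2π / 3.15×10^7 s = 1.99×10^-7 s⁻¹.
Cω = 4.79×10^7 × 1.99×10^-7 = 9.54 W/(m²·K).
F₀ = A × Cω = 21.2 × 9.54 = 202 W/m².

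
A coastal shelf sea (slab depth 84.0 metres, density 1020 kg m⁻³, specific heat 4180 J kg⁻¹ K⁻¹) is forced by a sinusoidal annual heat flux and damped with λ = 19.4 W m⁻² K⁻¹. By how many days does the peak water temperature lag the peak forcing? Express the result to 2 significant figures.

76 days

Areal heat capacity C = ρ c_p D = 1020 × 4180 × 84.0 = 3.58×10^8 J/(m^2 K).
ω = 2π / 3.15×10^7 s = 1.99×10^-7 s⁻¹.
Phase lag φ = arctan(Cω/λ) = arctan(71.4/19.4) = 1.31 rad.
Time lag = φ / ω = 1.31 / 1.99×10^-7 = 6.55×10^6 s = 75.8 days.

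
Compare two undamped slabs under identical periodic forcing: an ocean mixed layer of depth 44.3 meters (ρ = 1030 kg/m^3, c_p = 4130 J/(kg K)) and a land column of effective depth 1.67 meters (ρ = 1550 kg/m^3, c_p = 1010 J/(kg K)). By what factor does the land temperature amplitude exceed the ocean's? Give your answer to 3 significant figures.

C_ocean = 1030 × 4130 × 44.3 = 1.88×10^8 J/(m²·K).
C_land = 1550 × 1010 × 1.67 = 2.61×10^6 J/(m²·K).
Undamped amplitude ∝ 1/C, so A_land/A_ocean = C_ocean/C_land = 72.1.

72.1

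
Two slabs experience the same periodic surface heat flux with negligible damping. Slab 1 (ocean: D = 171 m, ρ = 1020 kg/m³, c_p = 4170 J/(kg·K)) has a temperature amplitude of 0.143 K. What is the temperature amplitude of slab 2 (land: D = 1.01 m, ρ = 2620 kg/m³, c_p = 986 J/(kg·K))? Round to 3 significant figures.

C_ocean = 7.27×10^8 J/(m²·K); C_land = 2.61×10^6 J/(m²·K).
A ∝ 1/C ⇒ A_land = A_ocean × C_ocean/C_land = 0.143 × 279 = 39.9 K.

39.9 K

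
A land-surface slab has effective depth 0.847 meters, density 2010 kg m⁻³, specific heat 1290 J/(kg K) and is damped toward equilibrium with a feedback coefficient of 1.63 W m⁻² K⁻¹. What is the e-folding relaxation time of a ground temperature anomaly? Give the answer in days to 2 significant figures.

Areal heat capacity C = ρ c_p D = 2010 × 1290 × 0.847 = 2.20×10^6 J/(m²·K).
Relaxation time τ = C / λ = 2.20×10^6 / 1.63 = 1.35×10^6 s.
In days: 1.35×10^6 s / (86400 s/day) = 15.6 days.

16 days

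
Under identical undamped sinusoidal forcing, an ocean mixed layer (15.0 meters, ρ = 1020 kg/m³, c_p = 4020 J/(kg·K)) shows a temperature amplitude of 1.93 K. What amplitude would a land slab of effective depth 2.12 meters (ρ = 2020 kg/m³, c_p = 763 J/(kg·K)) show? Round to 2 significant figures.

36 K

C_ocean = 6.15×10^7 J/(m²·K); C_land = 3.27×10^6 J/(m²·K).
A ∝ 1/C ⇒ A_land = A_ocean × C_ocean/C_land = 1.93 × 18.8 = 36.3 K.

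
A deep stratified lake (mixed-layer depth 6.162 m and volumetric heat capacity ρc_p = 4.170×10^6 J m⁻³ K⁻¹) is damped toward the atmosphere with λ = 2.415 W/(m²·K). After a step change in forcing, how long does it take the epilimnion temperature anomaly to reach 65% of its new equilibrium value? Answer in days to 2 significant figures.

Areal heat capacity C = ρc_p × D = 4.170×10^6 × 6.162 = 2.57×10^7 J/(m^2 K).
τ = C / λ = 2.57×10^7 / 2.415 = 1.06×10^7 s.
Fraction reached: 1 − e^(−t/τ) = 0.65 ⇒ t = −τ ln(1 − 0.65) = τ × 1.05.
t = 1.12×10^7 s = 129 days.

130 days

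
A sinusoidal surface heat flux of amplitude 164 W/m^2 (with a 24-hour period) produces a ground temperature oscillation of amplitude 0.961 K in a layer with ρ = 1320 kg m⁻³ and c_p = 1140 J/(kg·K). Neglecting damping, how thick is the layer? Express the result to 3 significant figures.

1.56 m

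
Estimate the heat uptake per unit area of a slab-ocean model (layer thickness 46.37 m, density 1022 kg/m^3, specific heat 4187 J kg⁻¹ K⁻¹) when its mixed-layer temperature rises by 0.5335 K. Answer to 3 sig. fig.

Areal heat capacity C = ρ c_p D = 1022 × 4187 × 46.37 = 1.98×10^8 J/(m²·K).
ΔQ = C ΔT = 1.98×10^8 × 0.5335 = 1.06×10^8 J/m².

1.06×10^8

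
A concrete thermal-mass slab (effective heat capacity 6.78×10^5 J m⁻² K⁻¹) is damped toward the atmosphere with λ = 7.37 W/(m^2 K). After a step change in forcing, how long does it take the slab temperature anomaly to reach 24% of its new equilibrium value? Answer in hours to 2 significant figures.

Areal heat capacity C = 6.78×10^5 J m⁻² K⁻¹ (given).
τ = C / λ = 6.78×10^5 / 7.37 = 92000 s.
Fraction reached: 1 − e^(−t/τ) = 0.24 ⇒ t = −τ ln(1 − 0.24) = τ × 0.274.
t = 25200 s = 7.01 hours.

7.0 hours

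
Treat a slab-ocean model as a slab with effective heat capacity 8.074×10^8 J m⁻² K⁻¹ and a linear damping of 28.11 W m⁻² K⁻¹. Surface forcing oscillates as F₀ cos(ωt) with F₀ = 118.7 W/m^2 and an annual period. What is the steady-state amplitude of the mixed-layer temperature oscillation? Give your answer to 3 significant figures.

Areal heat capacity C = 8.074×10^8 J m⁻² K⁻¹ (given).
Angular frequency ω = 2π / T = 2π / 3.15×10^7 s = 1.99×10^-7 s⁻¹.
√((Cω)² + λ²) = √((161)² + 28.11²) = 163 W/(m²·K).
Amplitude A = F₀ / √((Cω)²+λ²) = 118.7 / 163 = 0.727 K.

0.727 K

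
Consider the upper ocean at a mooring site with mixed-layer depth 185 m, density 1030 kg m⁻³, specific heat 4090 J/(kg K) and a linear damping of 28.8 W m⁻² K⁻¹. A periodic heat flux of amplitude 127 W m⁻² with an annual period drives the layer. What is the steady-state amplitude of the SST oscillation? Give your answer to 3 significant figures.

Areal heat capacity C = ρ c_p D = 1030 × 4090 × 185 = 7.79×10^8 J/(m²·K).
Angular frequency ω = 2π / T = 2π / 3.15×10^7 s = 1.99×10^-7 s⁻¹.
√((Cω)² + λ²) = √((155)² + 28.8²) = 158 W/(m²·K).
Amplitude A = F₀ / √((Cω)²+λ²) = 127 / 158 = 0.804 K.

0.804 K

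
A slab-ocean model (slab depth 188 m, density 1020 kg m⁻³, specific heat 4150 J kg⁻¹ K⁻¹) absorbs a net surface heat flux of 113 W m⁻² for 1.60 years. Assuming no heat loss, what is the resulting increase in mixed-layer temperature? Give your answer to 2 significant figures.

Areal heat capacity C = ρ c_p D = 1020 × 4150 × 188 = 7.96×10^8 J m⁻² K⁻¹.
Net heat input Q = F Δt = 113 × (1.60 years × 3.156×10^7 s/year) = 5.71×10^9 J/m².
ΔT = Q / C = 5.71×10^9 / 7.96×10^8 = 7.17 K.

7.2 K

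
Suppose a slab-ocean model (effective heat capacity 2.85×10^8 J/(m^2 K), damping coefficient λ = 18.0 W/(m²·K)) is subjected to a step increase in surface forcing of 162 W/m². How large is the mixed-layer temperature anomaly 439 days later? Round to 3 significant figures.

Areal heat capacity C = 2.85×10^8 J/(m^2 K) (given).
τ = C / λ = 2.85×10^8 / 18.0 = 1.58×10^7 s.
Equilibrium anomaly ΔT_eq = F / λ = 162 / 18.0 = 9.00 K.
t = 439 days = 3.79×10^7 s, so t/τ = 2.40.
ΔT(t) = ΔT_eq (1 − e^(−t/τ)) = 9.00 × (1 − e^−2.40) = 8.18 K.

8.18 K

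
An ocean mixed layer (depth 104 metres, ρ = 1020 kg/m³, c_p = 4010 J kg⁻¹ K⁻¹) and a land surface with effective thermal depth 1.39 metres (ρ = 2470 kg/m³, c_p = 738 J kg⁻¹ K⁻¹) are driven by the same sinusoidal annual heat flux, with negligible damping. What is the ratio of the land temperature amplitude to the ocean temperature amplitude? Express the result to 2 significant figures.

170

C_ocean = 1020 × 4010 × 104 = 4.25×10^8 J/(m²·K).
C_land = 2470 × 738 × 1.39 = 2.53×10^6 J/(m²·K).
Undamped amplitude ∝ 1/C, so A_land/A_ocean = C_ocean/C_land = 168.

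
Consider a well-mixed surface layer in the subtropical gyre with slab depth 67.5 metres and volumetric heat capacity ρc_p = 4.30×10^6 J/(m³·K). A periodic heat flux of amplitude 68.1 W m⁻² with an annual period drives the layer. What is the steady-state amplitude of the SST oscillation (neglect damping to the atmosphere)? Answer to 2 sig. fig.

Areal heat capacity C = ρc_p × D = 4.30×10^6 × 67.5 = 2.90×10^8 J/(m^2 K).
Angular frequency ω = 2π / T = 2π / 3.15×10^7 s = 1.99×10^-7 s⁻¹.
Cω = 2.90×10^8 × 1.99×10^-7 = 57.8 W/(m²·K).
Amplitude A = F₀ / (Cω) = 68.1 / 57.8 = 1.18 K.

1.2 K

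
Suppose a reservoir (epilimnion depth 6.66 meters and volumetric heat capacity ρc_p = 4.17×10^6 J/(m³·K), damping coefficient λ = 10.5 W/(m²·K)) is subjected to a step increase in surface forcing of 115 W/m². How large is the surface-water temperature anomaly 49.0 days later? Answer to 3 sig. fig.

8.74 K

Areal heat capacity C = ρc_p × D = 4.17×10^6 × 6.66 = 2.78×10^7 J m⁻² K⁻¹.
τ = C / λ = 2.78×10^7 / 10.5 = 2.64×10^6 s.
Equilibrium anomaly ΔT_eq = F / λ = 115 / 10.5 = 11.0 K.
t = 49.0 days = 4.23×10^6 s, so t/τ = 1.60.
ΔT(t) = ΔT_eq (1 − e^(−t/τ)) = 11.0 × (1 − e^−1.60) = 8.74 K.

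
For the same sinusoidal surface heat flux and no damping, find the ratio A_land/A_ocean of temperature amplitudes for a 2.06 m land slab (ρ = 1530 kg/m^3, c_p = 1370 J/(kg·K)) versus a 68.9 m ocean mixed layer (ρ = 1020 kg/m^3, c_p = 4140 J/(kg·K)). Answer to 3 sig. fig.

67.4

C_ocean = 1020 × 4140 × 68.9 = 2.91×10^8 J/(m²·K).
C_land = 1530 × 1370 × 2.06 = 4.32×10^6 J/(m²·K).
Undamped amplitude ∝ 1/C, so A_land/A_ocean = C_ocean/C_land = 67.4.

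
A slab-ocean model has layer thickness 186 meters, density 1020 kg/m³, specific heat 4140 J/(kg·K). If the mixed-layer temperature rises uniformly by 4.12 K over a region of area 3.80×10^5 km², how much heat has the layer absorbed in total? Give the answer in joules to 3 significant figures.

Areal heat capacity C = ρ c_p D = 1020 × 4140 × 186 = 7.85×10^8 J m⁻² K⁻¹.
Heat per unit area: q = C ΔT = 7.85×10^8 × 4.12 = 3.24×10^9 J/m².
Total heat: Q = q × A = 3.24×10^9 × (3.80×10^5 × 10⁶ m²) = 1.23×10^21 J.

1.23×10^21 J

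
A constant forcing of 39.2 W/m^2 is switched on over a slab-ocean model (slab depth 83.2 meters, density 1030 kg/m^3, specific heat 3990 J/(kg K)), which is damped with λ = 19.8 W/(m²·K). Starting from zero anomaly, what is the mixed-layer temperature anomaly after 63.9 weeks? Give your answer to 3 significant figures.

1.77 K

Areal heat capacity C = ρ c_p D = 1030 × 3990 × 83.2 = 3.42×10^8 J/(m²·K).
τ = C / λ = 3.42×10^8 / 19.8 = 1.73×10^7 s.
Equilibrium anomaly ΔT_eq = F / λ = 39.2 / 19.8 = 1.98 K.
t = 63.9 weeks = 3.86×10^7 s, so t/τ = 2.24.
ΔT(t) = ΔT_eq (1 − e^(−t/τ)) = 1.98 × (1 − e^−2.24) = 1.77 K.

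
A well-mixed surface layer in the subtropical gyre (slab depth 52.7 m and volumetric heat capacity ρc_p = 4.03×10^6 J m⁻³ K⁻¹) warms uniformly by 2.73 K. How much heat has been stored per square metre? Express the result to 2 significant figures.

5.8×10^8

Areal heat capacity C = ρc_p × D = 4.03×10^6 × 52.7 = 2.12×10^8 J/(m^2 K).
ΔQ = C ΔT = 2.12×10^8 × 2.73 = 5.80×10^8 J/m².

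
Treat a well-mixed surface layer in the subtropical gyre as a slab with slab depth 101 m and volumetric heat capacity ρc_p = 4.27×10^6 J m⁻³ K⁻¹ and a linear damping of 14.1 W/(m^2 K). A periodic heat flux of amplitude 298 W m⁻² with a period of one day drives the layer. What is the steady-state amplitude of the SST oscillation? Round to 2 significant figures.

Areal heat capacity C = ρc_p × D = 4.27×10^6 × 101 = 4.31×10^8 J/(m^2 K).
Angular frequency ω = 2π / T = 2π / 86400 s = 7.27×10^-5 s⁻¹.
√((Cω)² + λ²) = √((31400)² + 14.1²) = 31400 W/(m²·K).
Amplitude A = F₀ / √((Cω)²+λ²) = 298 / 31400 = 0.00950 K.

0.0095 K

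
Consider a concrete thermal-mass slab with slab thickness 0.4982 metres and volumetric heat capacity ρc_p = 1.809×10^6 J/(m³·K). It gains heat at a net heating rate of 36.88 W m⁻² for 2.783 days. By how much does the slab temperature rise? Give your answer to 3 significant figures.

Areal heat capacity C = ρc_p × D = 1.809×10^6 × 0.4982 = 9.01×10^5 J/(m^2 K).
Net heat input Q = F Δt = 36.88 × (2.783 days × 86400 s/day) = 8.87×10^6 J/m².
ΔT = Q / C = 8.87×10^6 / 9.01×10^5 = 9.84 K.

9.84 K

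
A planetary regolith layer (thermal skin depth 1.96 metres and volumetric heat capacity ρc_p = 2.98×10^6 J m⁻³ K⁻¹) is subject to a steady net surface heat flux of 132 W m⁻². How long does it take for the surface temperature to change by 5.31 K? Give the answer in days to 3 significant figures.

2.72 days

Areal heat capacity C = ρc_p × D = 2.98×10^6 × 1.96 = 5.84×10^6 J m⁻² K⁻¹.
Time required: Δt = C ΔT / F = 5.84×10^6 × 5.31 / 132 = 2.35×10^5 s.
In days: 2.35×10^5 s / (86400 s/day) = 2.72 days.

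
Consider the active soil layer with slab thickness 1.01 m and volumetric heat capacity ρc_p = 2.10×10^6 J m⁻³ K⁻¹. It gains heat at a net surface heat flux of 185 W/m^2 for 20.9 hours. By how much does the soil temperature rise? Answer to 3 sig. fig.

Areal heat capacity C = ρc_p × D = 2.10×10^6 × 1.01 = 2.12×10^6 J/(m²·K).
Net heat input Q = F Δt = 185 × (20.9 hours × 3600 s/hour) = 1.39×10^7 J/m².
ΔT = Q / C = 1.39×10^7 / 2.12×10^6 = 6.56 K.

6.56 K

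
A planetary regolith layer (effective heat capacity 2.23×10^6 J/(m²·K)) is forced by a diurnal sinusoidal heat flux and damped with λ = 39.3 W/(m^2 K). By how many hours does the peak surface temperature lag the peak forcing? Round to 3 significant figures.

5.09 hours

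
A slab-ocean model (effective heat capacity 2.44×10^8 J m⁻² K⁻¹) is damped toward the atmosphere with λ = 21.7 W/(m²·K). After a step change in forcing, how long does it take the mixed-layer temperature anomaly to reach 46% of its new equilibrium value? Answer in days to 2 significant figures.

80 days

Areal heat capacity C = 2.44×10^8 J m⁻² K⁻¹ (given).
τ = C / λ = 2.44×10^8 / 21.7 = 1.12×10^7 s.
Fraction reached: 1 − e^(−t/τ) = 0.46 ⇒ t = −τ ln(1 − 0.46) = τ × 0.616.
t = 6.93×10^6 s = 80.2 days.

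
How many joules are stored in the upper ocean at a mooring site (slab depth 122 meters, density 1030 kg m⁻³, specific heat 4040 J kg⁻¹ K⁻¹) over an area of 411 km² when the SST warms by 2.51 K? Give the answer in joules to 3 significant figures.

Areal heat capacity C = ρ c_p D = 1030 × 4040 × 122 = 5.08×10^8 J/(m^2 K).
Heat per unit area: q = C ΔT = 5.08×10^8 × 2.51 = 1.27×10^9 J/m².
Total heat: Q = q × A = 1.27×10^9 × (411 × 10⁶ m²) = 5.24×10^17 J.

5.24×10^17 J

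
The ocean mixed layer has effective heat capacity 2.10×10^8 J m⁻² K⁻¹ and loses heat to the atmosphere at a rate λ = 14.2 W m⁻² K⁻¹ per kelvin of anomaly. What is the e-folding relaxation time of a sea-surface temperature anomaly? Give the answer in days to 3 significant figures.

Areal heat capacity C = 2.10×10^8 J m⁻² K⁻¹ (given).
Relaxation time τ = C / λ = 2.10×10^8 / 14.2 = 1.48×10^7 s.
In days: 1.48×10^7 s / (86400 s/day) = 171 days.

171 days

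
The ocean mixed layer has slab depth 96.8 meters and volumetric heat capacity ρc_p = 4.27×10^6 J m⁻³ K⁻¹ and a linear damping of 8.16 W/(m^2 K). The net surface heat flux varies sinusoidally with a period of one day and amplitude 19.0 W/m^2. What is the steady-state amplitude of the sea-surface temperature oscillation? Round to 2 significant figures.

6.3×10^-4 K

Areal heat capacity C = ρc_p × D = 4.27×10^6 × 96.8 = 4.13×10^8 J/(m²·K).
Angular frequency ω = 2π / T = 2π / 86400 s = 7.27×10^-5 s⁻¹.
√((Cω)² + λ²) = √((30100)² + 8.16²) = 30100 W/(m²·K).
Amplitude A = F₀ / √((Cω)²+λ²) = 19.0 / 30100 = 6.32×10^-4 K.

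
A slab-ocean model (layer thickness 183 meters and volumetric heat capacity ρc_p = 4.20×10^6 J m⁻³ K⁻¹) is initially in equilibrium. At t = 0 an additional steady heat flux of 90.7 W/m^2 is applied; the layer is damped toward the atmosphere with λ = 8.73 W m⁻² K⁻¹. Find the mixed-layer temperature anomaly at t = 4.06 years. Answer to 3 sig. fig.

7.97 K

Areal heat capacity C = ρc_p × D = 4.20×10^6 × 183 = 7.69×10^8 J/(m²·K).
τ = C / λ = 7.69×10^8 / 8.73 = 8.80×10^7 s.
Equilibrium anomaly ΔT_eq = F / λ = 90.7 / 8.73 = 10.4 K.
t = 4.06 years = 1.28×10^8 s, so t/τ = 1.46.
ΔT(t) = ΔT_eq (1 − e^(−t/τ)) = 10.4 × (1 − e^−1.46) = 7.97 K.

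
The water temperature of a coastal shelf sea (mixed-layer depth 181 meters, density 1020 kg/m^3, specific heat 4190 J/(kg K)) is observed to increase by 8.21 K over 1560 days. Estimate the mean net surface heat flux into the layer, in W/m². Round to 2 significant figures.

Areal heat capacity C = ρ c_p D = 1020 × 4190 × 181 = 7.74×10^8 J m⁻² K⁻¹.
Required heat per unit area: Q = C ΔT = 7.74×10^8 × 8.21 = 6.35×10^9 J/m².
Flux F = Q / Δt = 6.35×10^9 / 1.35×10^8 s = 47.1 W/m².

47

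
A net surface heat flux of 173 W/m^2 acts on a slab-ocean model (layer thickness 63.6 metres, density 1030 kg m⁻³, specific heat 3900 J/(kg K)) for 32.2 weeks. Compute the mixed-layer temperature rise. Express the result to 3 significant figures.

Areal heat capacity C = ρ c_p D = 1030 × 3900 × 63.6 = 2.55×10^8 J/(m^2 K).
Net heat input Q = F Δt = 173 × (32.2 weeks × 6.048×10^5 s/week) = 3.37×10^9 J/m².
ΔT = Q / C = 3.37×10^9 / 2.55×10^8 = 13.2 K.

13.2 K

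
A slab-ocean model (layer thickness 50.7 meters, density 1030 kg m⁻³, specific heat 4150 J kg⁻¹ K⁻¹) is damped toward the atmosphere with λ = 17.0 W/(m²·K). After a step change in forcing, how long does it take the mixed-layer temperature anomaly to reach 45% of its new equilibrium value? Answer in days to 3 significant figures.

Areal heat capacity C = ρ c_p D = 1030 × 4150 × 50.7 = 2.17×10^8 J m⁻² K⁻¹.
τ = C / λ = 2.17×10^8 / 17.0 = 1.27×10^7 s.
Fraction reached: 1 − e^(−t/τ) = 0.45 ⇒ t = −τ ln(1 − 0.45) = τ × 0.598.
t = 7.62×10^6 s = 88.2 days.

88.2 days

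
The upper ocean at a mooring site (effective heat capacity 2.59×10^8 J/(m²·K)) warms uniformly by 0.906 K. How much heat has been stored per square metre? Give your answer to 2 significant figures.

2.3×10^8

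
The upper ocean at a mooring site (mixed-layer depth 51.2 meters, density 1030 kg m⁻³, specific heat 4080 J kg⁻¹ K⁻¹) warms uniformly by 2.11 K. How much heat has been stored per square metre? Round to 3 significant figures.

4.54×10^8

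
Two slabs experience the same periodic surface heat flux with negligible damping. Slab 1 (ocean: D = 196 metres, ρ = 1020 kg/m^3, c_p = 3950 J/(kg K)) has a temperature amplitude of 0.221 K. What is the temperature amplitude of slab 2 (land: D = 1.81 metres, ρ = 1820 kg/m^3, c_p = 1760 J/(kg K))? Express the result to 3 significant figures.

C_ocean = 7.90×10^8 J/(m²·K); C_land = 5.80×10^6 J/(m²·K).
A ∝ 1/C ⇒ A_land = A_ocean × C_ocean/C_land = 0.221 × 136 = 30.1 K.

30.1 K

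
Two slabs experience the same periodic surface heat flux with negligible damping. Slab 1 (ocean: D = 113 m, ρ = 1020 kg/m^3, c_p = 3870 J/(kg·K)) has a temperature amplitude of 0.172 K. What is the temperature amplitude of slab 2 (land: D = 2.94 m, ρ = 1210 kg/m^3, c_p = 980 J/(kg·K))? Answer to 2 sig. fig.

22 K

C_ocean = 4.46×10^8 J/(m²·K); C_land = 3.49×10^6 J/(m²·K).
A ∝ 1/C ⇒ A_land = A_ocean × C_ocean/C_land = 0.172 × 128 = 22.0 K.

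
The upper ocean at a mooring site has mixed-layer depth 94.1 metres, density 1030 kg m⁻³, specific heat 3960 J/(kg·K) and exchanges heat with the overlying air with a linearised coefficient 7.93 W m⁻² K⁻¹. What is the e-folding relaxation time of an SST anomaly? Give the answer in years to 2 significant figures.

1.5 years

Areal heat capacity C = ρ c_p D = 1030 × 3960 × 94.1 = 3.84×10^8 J m⁻² K⁻¹.
Relaxation time τ = C / λ = 3.84×10^8 / 7.93 = 4.84×10^7 s.
In years: 4.84×10^7 s / (3.156×10^7 s/year) = 1.53 years.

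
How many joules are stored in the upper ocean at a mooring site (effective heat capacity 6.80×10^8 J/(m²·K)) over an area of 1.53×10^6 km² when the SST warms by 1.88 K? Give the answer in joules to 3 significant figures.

Areal heat capacity C = 6.80×10^8 J/(m²·K) (given).
Heat per unit area: q = C ΔT = 6.80×10^8 × 1.88 = 1.28×10^9 J/m².
Total heat: Q = q × A = 1.28×10^9 × (1.53×10^6 × 10⁶ m²) = 1.96×10^21 J.

1.96×10^21 J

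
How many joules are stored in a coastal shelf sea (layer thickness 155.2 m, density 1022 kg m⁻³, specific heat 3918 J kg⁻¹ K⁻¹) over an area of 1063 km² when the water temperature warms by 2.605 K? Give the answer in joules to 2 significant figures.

Areal heat capacity C = ρ c_p D = 1022 × 3918 × 155.2 = 6.21×10^8 J/(m^2 K).
Heat per unit area: q = C ΔT = 6.21×10^8 × 2.605 = 1.62×10^9 J/m².
Total heat: Q = q × A = 1.62×10^9 × (1063 × 10⁶ m²) = 1.72×10^18 J.

1.7×10^18 J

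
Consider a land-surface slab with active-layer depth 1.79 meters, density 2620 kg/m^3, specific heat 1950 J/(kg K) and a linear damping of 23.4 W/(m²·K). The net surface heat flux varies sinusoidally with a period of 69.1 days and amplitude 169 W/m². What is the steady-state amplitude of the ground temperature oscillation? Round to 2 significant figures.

6.7 K

Areal heat capacity C = ρ c_p D = 2620 × 1950 × 1.79 = 9.15×10^6 J/(m^2 K).
Angular frequency ω = 2π / T = 2π / 5.97×10^6 s = 1.05×10^-6 s⁻¹.
√((Cω)² + λ²) = √((9.62)² + 23.4²) = 25.3 W/(m²·K).
Amplitude A = F₀ / √((Cω)²+λ²) = 169 / 25.3 = 6.68 K.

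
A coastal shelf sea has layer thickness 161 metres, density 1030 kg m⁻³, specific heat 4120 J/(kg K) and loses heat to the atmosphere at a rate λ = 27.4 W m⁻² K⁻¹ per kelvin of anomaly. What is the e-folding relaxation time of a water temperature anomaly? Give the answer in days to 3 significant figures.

289 days

Areal heat capacity C = ρ c_p D = 1030 × 4120 × 161 = 6.83×10^8 J m⁻² K⁻¹.
Relaxation time τ = C / λ = 6.83×10^8 / 27.4 = 2.49×10^7 s.
In days: 2.49×10^7 s / (86400 s/day) = 289 days.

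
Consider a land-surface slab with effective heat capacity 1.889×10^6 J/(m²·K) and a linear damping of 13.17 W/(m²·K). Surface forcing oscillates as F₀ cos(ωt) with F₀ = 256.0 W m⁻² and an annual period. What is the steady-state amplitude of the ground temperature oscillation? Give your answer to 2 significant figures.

Areal heat capacity C = 1.889×10^6 J/(m²·K) (given).
Angular frequency ω = 2π / T = 2π / 3.15×10^7 s = 1.99×10^-7 s⁻¹.
√((Cω)² + λ²) = √((0.376)² + 13.17²) = 13.2 W/(m²·K).
Amplitude A = F₀ / √((Cω)²+λ²) = 256.0 / 13.2 = 19.4 K.

19 K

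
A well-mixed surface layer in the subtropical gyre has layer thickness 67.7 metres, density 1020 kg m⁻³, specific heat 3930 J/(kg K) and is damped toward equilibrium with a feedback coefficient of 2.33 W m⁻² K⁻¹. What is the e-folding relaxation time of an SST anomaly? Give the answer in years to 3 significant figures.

3.69 years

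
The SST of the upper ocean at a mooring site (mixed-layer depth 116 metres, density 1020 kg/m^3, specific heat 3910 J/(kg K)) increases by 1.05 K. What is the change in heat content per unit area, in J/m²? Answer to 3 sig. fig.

4.86×10^8

Areal heat capacity C = ρ c_p D = 1020 × 3910 × 116 = 4.63×10^8 J/(m^2 K).
ΔQ = C ΔT = 4.63×10^8 × 1.05 = 4.86×10^8 J/m².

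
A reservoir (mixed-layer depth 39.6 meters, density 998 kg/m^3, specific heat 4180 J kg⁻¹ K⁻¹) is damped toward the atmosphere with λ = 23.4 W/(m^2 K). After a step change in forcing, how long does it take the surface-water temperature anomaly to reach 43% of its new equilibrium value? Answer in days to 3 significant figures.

45.9 days

Areal heat capacity C = ρ c_p D = 998 × 4180 × 39.6 = 1.65×10^8 J/(m²·K).
τ = C / λ = 1.65×10^8 / 23.4 = 7.06×10^6 s.
Fraction reached: 1 − e^(−t/τ) = 0.43 ⇒ t = −τ ln(1 − 0.43) = τ × 0.562.
t = 3.97×10^6 s = 45.9 days.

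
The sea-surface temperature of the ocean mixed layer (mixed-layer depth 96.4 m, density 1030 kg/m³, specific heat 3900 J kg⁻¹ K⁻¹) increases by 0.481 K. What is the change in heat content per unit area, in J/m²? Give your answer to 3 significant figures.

1.86×10^8

Areal heat capacity C = ρ c_p D = 1030 × 3900 × 96.4 = 3.87×10^8 J/(m^2 K).
ΔQ = C ΔT = 3.87×10^8 × 0.481 = 1.86×10^8 J/m².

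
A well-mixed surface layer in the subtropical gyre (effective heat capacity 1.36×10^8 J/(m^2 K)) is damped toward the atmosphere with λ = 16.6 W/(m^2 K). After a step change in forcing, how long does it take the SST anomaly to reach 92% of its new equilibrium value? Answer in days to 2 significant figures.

240 days

Areal heat capacity C = 1.36×10^8 J/(m^2 K) (given).
τ = C / λ = 1.36×10^8 / 16.6 = 8.19×10^6 s.
Fraction reached: 1 − e^(−t/τ) = 0.92 ⇒ t = −τ ln(1 − 0.92) = τ × 2.53.
t = 2.07×10^7 s = 239 days.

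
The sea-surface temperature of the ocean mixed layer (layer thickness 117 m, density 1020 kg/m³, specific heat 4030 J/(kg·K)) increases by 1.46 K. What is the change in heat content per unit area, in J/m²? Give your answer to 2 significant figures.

7.0×10^8

Areal heat capacity C = ρ c_p D = 1020 × 4030 × 117 = 4.81×10^8 J/(m²·K).
ΔQ = C ΔT = 4.81×10^8 × 1.46 = 7.02×10^8 J/m².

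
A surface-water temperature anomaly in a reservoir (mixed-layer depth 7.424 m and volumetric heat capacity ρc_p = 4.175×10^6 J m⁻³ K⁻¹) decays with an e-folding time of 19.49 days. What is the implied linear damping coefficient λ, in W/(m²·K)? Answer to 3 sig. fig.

Areal heat capacity C = ρc_p × D = 4.175×10^6 × 7.424 = 3.10×10^7 J/(m²·K).
τ = 19.49 days = 1.68×10^6 s.
λ = C / τ = 3.10×10^7 / 1.68×10^6 = 18.4 W/(m²·K).

18.4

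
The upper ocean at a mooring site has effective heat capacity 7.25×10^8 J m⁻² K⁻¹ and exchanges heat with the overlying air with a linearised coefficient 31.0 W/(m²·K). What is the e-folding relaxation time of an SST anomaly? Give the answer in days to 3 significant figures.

271 days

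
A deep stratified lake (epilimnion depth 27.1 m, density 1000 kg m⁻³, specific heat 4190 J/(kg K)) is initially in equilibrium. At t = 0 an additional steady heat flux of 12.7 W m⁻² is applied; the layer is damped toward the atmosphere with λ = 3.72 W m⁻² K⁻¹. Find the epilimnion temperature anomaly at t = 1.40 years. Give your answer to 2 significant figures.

Areal heat capacity C = ρ c_p D = 1000 × 4190 × 27.1 = 1.14×10^8 J/(m^2 K).
τ = C / λ = 1.14×10^8 / 3.72 = 3.05×10^7 s.
Equilibrium anomaly ΔT_eq = F / λ = 12.7 / 3.72 = 3.41 K.
t = 1.40 years = 4.42×10^7 s, so t/τ = 1.45.
ΔT(t) = ΔT_eq (1 − e^(−t/τ)) = 3.41 × (1 − e^−1.45) = 2.61 K.

2.6 K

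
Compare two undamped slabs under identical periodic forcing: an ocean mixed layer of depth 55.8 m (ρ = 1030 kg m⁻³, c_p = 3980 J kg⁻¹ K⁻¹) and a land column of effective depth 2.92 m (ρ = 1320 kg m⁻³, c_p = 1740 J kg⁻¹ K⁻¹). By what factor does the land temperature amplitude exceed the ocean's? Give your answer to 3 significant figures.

C_ocean = 1030 × 3980 × 55.8 = 2.29×10^8 J/(m²·K).
C_land = 1320 × 1740 × 2.92 = 6.71×10^6 J/(m²·K).
Undamped amplitude ∝ 1/C, so A_land/A_ocean = C_ocean/C_land = 34.1.

34.1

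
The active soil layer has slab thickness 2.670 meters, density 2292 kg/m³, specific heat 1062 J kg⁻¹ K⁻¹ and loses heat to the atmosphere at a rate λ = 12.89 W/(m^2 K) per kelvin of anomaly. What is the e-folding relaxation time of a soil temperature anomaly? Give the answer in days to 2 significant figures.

5.8 days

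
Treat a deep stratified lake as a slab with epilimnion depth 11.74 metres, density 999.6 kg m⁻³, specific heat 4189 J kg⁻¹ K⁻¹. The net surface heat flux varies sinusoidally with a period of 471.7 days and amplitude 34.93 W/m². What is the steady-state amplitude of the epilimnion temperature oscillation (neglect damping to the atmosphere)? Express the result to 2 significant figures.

4.6 K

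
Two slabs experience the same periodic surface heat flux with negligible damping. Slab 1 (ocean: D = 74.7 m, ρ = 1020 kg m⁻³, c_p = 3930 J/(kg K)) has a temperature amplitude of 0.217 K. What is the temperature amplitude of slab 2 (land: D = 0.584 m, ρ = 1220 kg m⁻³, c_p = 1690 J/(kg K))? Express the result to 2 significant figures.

C_ocean = 2.99×10^8 J/(m²·K); C_land = 1.20×10^6 J/(m²·K).
A ∝ 1/C ⇒ A_land = A_ocean × C_ocean/C_land = 0.217 × 249 = 54.0 K.

54 K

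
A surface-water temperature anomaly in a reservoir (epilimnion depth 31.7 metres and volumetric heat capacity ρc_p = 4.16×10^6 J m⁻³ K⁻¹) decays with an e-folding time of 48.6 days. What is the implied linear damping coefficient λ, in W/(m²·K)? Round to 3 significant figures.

31.4

Areal heat capacity C = ρc_p × D = 4.16×10^6 × 31.7 = 1.32×10^8 J/(m^2 K).
τ = 48.6 days = 4.20×10^6 s.
λ = C / τ = 1.32×10^8 / 4.20×10^6 = 31.4 W/(m²·K).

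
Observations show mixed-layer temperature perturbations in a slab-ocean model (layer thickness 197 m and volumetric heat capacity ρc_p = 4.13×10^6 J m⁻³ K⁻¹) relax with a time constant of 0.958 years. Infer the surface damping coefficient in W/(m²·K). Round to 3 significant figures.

Areal heat capacity C = ρc_p × D = 4.13×10^6 × 197 = 8.14×10^8 J/(m²·K).
τ = 0.958 years = 3.02×10^7 s.
λ = C / τ = 8.14×10^8 / 3.02×10^7 = 26.9 W/(m²·K).

26.9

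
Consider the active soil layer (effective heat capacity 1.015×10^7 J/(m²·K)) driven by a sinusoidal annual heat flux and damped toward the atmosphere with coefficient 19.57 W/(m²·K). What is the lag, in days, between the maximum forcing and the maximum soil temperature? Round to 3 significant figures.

Areal heat capacity C = 1.015×10^7 J/(m²·K) (given).
ω = 2π / 3.15×10^7 s = 1.99×10^-7 s⁻¹.
Phase lag φ = arctan(Cω/λ) = arctan(2.02/19.57) = 0.103 rad.
Time lag = φ / ω = 0.103 / 1.99×10^-7 = 5.17×10^5 s = 5.98 days.

5.98 days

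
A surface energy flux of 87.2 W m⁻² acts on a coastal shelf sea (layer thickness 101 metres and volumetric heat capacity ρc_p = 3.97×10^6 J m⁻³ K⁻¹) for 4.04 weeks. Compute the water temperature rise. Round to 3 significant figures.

Areal heat capacity C = ρc_p × D = 3.97×10^6 × 101 = 4.01×10^8 J/(m²·K).
Net heat input Q = F Δt = 87.2 × (4.04 weeks × 6.048×10^5 s/week) = 2.13×10^8 J/m².
ΔT = Q / C = 2.13×10^8 / 4.01×10^8 = 0.531 K.

0.531 K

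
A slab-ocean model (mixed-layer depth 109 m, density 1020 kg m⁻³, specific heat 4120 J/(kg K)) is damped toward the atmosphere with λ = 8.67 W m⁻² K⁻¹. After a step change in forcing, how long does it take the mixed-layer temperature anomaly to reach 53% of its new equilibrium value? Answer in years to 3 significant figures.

Areal heat capacity C = ρ c_p D = 1020 × 4120 × 109 = 4.58×10^8 J/(m²·K).
τ = C / λ = 4.58×10^8 / 8.67 = 5.28×10^7 s.
Fraction reached: 1 − e^(−t/τ) = 0.53 ⇒ t = −τ ln(1 − 0.53) = τ × 0.755.
t = 3.99×10^7 s = 1.26 years.

1.26 years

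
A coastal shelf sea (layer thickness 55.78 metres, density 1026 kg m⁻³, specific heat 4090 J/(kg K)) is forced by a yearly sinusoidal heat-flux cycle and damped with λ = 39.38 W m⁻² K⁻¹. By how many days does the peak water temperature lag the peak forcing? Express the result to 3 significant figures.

50.5 days

Areal heat capacity C = ρ c_p D = 1026 × 4090 × 55.78 = 2.34×10^8 J/(m^2 K).
ω = 2π / 3.15×10^7 s = 1.99×10^-7 s⁻¹.
Phase lag φ = arctan(Cω/λ) = arctan(46.6/39.38) = 0.870 rad.
Time lag = φ / ω = 0.870 / 1.99×10^-7 = 4.36×10^6 s = 50.5 days.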